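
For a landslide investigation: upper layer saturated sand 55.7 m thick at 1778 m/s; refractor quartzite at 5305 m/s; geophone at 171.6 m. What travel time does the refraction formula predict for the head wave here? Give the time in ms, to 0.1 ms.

t = x/V₂ + 2h·√(V₂²−V₁²)/(V₁V₂).
√(V₂²−V₁²) = √(5305²−1778²) = 4998.2 m/s; delay term = 2·55.7·4998.2/(1778·5305) = 0.05903 s.
t = 171.6/5305 + 0.05903 = 0.09138 s.

91.4 ms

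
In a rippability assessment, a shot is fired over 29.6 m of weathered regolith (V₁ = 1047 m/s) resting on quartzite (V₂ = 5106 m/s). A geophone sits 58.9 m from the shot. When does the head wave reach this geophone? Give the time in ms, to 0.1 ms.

66.9 ms

θ_c = arcsin(V₁/V₂) = arcsin(1047/5106) = 11.83°, cos θ_c = 0.9788.
Intercept time tᵢ = 2h cos θ_c / V₁ = 2·29.6·0.9788/1047 = 0.05534 s.
t = x/V₂ + tᵢ = 58.9/5106 + 0.05534 = 0.06688 s.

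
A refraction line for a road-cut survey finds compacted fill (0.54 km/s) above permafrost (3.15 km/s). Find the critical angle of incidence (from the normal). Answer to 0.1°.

9.9°

At critical incidence the refracted ray runs along the interface (θ₂ = 90°), so sin θ_c = V₁/V₂.
θ_c = arcsin(0.54/3.15) = arcsin 0.1714 = 9.87°.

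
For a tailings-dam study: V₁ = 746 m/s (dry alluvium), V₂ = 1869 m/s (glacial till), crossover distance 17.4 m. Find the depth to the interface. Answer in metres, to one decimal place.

5.7 m

x_cross = 2h·√((V₂+V₁)/(V₂−V₁)) → h = x_cross / (2·√((V₂+V₁)/(V₂−V₁))).
√((V₂+V₁)/(V₂−V₁)) = √((1869+746)/(1869−746)) = 1.5260.
h = 17.4 / (2·1.5260) = 5.70 m.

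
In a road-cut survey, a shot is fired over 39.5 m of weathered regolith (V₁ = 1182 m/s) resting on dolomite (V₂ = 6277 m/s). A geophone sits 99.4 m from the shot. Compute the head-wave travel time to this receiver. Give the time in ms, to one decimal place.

t = x/V₂ + 2h·√(V₂²−V₁²)/(V₁V₂).
√(V₂²−V₁²) = √(6277²−1182²) = 6164.7 m/s; delay term = 2·39.5·6164.7/(1182·6277) = 0.06564 s.
t = 99.4/6277 + 0.06564 = 0.08148 s.

81.5 ms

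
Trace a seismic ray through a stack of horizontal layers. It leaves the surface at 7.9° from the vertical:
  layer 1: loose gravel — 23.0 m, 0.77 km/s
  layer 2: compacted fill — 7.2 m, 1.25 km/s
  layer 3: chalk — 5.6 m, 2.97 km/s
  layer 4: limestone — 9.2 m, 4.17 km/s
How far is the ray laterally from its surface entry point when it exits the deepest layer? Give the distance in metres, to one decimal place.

18.6 m

Apply Snell's law at each interface; in layer i the horizontal offset is hᵢ·tan θᵢ.
Layer 1: θ = 7.90°; offset = 23.0·tan 7.90° = 3.192 m.
Layer 2: sin θ = 1.25·sin 7.9°/0.77 = 0.2231, θ = 12.89°; offset = 7.2·tan 12.89° = 1.648 m.
Layer 3: sin θ = 2.97·sin 7.9°/0.77 = 0.5301, θ = 32.02°; offset = 5.6·tan 32.02° = 3.501 m.
Layer 4: sin θ = 4.17·sin 7.9°/0.77 = 0.7443, θ = 48.10°; offset = 9.2·tan 48.10° = 10.255 m.
Total horizontal offset = 18.595 m.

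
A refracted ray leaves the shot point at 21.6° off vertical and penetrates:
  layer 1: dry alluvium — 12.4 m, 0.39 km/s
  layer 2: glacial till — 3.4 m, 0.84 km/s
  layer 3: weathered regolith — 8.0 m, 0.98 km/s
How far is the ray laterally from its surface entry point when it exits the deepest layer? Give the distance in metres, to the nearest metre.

29 m

Ray parameter p = sin 21.6° / 0.39 km/s = 9.4391e-01 s/km.
Layer 1: θ = 21.60°; offset = 12.4·tan 21.60° = 4.910 m.
Layer 2: sin θ = p·0.84 = 0.7929 → θ = 52.46°; offset = 3.4·tan 52.46° = 4.424 m.
Layer 3: sin θ = p·0.98 = 0.9250 → θ = 67.67°; offset = 8.0·tan 67.67° = 19.480 m.
Total horizontal offset = 28.813 m.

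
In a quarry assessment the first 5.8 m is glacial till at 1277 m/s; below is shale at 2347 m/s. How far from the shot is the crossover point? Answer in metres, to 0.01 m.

21.35 m

θ_c = arcsin(1277/2347) = 32.96°, so cos θ_c = 0.8390 and tᵢ = 2h cos θ_c/V₁ = 0.0076 s.
At crossover x/V₁ = x/V₂ + tᵢ ⇒ x = tᵢ/(1/V₁ − 1/V₂) = 0.00762/(7.8309e-04 − 4.2608e-04) = 21.35 m.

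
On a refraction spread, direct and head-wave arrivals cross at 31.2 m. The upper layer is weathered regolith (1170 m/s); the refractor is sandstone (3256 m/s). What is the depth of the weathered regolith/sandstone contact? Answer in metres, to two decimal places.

10.71 m

h = (x_cross/2)·√((V₂−V₁)/(V₂+V₁)).
(V₂−V₁)/(V₂+V₁) = (3256−1170)/(3256+1170) = 0.4713; √ = 0.6865.
h = (31.2/2)·0.6865 = 10.71 m.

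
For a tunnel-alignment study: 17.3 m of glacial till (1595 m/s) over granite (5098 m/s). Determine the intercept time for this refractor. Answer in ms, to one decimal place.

θ_c = arcsin(V₁/V₂) = arcsin(1595/5098) = 18.23°; cos θ_c = 0.9498.
tᵢ = 2h·cos θ_c / V₁ = 2·17.3·0.9498 / 1595 = 0.02060 s.

20.6 ms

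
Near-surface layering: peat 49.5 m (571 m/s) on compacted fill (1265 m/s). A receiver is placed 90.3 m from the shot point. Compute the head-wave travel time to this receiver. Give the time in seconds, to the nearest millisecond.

0.226 s

θ_c = arcsin(V₁/V₂) = arcsin(571/1265) = 26.83°, cos θ_c = 0.8923.
Intercept time tᵢ = 2h cos θ_c / V₁ = 2·49.5·0.8923/571 = 0.15471 s.
t = x/V₂ + tᵢ = 90.3/1265 + 0.15471 = 0.22610 s.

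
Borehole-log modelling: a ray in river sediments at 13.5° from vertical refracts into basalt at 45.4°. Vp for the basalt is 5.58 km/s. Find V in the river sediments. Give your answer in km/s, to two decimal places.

sin 13.5° = 0.2334; sin 45.4° = 0.7120.
V₁ = V₂·(sin θ₁/sin θ₂) = 5.58·(0.2334/0.7120) = 1.83 km/s.

1.83 km/s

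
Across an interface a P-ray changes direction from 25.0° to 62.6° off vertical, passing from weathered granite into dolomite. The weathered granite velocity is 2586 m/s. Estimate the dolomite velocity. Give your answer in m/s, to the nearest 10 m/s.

Snell's law: sin 25.0°/V₁ = sin 62.6°/V₂.
V₂ = V₁·sin 62.6°/sin 25.0° = 2586 × 2.1008 = 5432.54 m/s.

5430 m/s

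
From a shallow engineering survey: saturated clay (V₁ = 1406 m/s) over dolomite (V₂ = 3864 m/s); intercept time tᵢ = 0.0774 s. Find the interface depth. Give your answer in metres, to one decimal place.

h = tᵢ·V₁·V₂ / (2·√(V₂²−V₁²)).
√(V₂²−V₁²) = √(3864² − 1406²) = 3599.1 m/s.
h = 0.0774 s × 1406 × 3864 / (2 × 3599.1) = 58.42 m.

58.4 m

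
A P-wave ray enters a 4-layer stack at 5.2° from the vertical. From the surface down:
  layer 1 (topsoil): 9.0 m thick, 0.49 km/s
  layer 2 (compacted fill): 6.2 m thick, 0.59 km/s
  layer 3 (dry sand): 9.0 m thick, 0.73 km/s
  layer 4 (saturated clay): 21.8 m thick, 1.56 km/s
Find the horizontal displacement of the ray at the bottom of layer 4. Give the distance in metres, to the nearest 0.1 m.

Apply Snell's law at each interface; in layer i the horizontal offset is hᵢ·tan θᵢ.
Layer 1: θ = 5.20°; offset = 9.0·tan 5.20° = 0.819 m.
Layer 2: sin θ = 0.59·sin 5.2°/0.49 = 0.1091, θ = 6.27°; offset = 6.2·tan 6.27° = 0.681 m.
Layer 3: sin θ = 0.73·sin 5.2°/0.49 = 0.1350, θ = 7.76°; offset = 9.0·tan 7.76° = 1.226 m.
Layer 4: sin θ = 1.56·sin 5.2°/0.49 = 0.2885, θ = 16.77°; offset = 21.8·tan 16.77° = 6.570 m.
Summing the layer offsets gives 9.296 m.

9.3 m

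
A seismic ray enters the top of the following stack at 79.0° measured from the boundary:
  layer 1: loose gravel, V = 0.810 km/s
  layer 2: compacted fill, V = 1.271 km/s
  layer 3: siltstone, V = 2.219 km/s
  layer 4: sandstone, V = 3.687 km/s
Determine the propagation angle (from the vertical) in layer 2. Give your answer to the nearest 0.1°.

17.4°

From the normal: θ₁ = 90° − 79.0° = 11.0°.
Ray parameter p = sin 11.0° / 0.810 = 2.3557e-01 s/km.
sin θ_2 = p·V_2 = 2.3557e-01 × 1.271 = 0.2994.
θ_2 = arcsin 0.2994 = 17.42°.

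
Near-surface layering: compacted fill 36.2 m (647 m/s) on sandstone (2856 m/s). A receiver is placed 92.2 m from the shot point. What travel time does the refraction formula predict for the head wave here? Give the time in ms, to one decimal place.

141.3 ms

θ_c = arcsin(V₁/V₂) = arcsin(647/2856) = 13.09°, cos θ_c = 0.9740.
Intercept time tᵢ = 2h cos θ_c / V₁ = 2·36.2·0.9740/647 = 0.10899 s.
t = x/V₂ + tᵢ = 92.2/2856 + 0.10899 = 0.14127 s.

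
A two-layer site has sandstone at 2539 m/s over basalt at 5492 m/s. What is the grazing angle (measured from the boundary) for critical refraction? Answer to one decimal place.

62.5°

At critical incidence the refracted ray runs along the interface (θ₂ = 90°), so sin θ_c = V₁/V₂.
θ_c = arcsin(2539/5492) = arcsin 0.4623 = 27.54°.
Measured from the interface: 90° − 27.54° = 62.46°.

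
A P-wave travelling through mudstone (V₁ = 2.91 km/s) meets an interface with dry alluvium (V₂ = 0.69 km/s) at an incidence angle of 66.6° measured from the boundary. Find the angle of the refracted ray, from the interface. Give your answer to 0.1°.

84.6°

Angle from the normal: 90° − 66.6° = 23.4°.
Snell's law: sin θ₂ = (V₂/V₁)·sin θ₁ = (0.69/2.91)·sin 23.4° = 0.0942.
θ₂ = sin⁻¹(0.0942) = 5.40° (from vertical).
From the interface: 90° − 5.40° = 84.60°.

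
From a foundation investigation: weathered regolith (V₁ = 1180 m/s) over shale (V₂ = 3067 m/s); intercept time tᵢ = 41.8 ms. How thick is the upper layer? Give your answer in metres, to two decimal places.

26.72 m

h = tᵢ·V₁·V₂ / (2·√(V₂²−V₁²)).
√(V₂²−V₁²) = √(3067² − 1180²) = 2830.9 m/s.
h = 0.0418 s × 1180 × 3067 / (2 × 2830.9) = 26.72 m.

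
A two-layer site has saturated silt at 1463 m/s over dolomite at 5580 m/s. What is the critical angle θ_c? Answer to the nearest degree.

15°

Critical incidence: sin θ_c = V₁/V₂ = 1463/5580 = 0.2622.
θ_c = arcsin 0.2622 = 15.20°.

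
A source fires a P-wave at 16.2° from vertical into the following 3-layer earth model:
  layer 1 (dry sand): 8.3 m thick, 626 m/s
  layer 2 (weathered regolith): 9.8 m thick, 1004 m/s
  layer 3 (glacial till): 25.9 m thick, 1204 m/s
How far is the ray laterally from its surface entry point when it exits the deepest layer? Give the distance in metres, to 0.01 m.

23.78 m

Apply Snell's law at each interface; in layer i the horizontal offset is hᵢ·tan θᵢ.
Layer 1: θ = 16.20°; offset = 8.3·tan 16.20° = 2.4114 m.
Layer 2: sin θ = 1004·sin 16.2°/626 = 0.4475, θ = 26.58°; offset = 9.8·tan 26.58° = 4.9033 m.
Layer 3: sin θ = 1204·sin 16.2°/626 = 0.5366, θ = 32.45°; offset = 25.9·tan 32.45° = 16.4695 m.
Summing the layer offsets gives 23.7842 m.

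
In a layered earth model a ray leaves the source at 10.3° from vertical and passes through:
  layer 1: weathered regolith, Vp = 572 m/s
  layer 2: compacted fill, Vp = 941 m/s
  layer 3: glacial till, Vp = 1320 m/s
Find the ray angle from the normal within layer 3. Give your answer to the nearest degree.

24°

Snell's law across each interface conserves sin θ / V, so sin θ_3 = V_3·sin θ₁/V₁.
sin θ_3 = 1320 × sin 10.3° / 572 = 0.4126.
θ_3 = 24.37° from the vertical.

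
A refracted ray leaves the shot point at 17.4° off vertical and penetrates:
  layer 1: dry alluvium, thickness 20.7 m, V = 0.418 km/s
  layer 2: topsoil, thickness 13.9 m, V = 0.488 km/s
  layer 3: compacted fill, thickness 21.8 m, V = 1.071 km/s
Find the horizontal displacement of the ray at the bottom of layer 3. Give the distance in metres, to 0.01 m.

37.66 m

Apply Snell's law at each interface; in layer i the horizontal offset is hᵢ·tan θᵢ.
Layer 1: θ = 17.40°; offset = 20.7·tan 17.40° = 6.4870 m.
Layer 2: sin θ = 0.488·sin 17.4°/0.418 = 0.3491, θ = 20.43°; offset = 13.9·tan 20.43° = 5.1786 m.
Layer 3: sin θ = 1.071·sin 17.4°/0.418 = 0.7662, θ = 50.01°; offset = 21.8·tan 50.01° = 25.9932 m.
Summing the layer offsets gives 37.6588 m.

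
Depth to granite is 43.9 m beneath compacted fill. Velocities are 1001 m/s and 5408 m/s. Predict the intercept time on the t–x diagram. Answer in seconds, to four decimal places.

tᵢ = 2h·√(V₂²−V₁²)/(V₁V₂).
√(V₂²−V₁²) = √(5408²−1001²) = 5314.6 m/s.
tᵢ = 2·43.9·5314.6/(1001·5408) = 0.08620 s.

0.0862 s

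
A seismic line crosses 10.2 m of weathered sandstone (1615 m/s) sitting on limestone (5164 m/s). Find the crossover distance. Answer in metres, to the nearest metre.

28 m

x_cross = 2h·√((V₂+V₁)/(V₂−V₁)).
(V₂+V₁)/(V₂−V₁) = (5164+1615)/(5164−1615) = 1.9101; √ = 1.3821.
x_cross = 2·10.2·1.3821 = 28.19 m.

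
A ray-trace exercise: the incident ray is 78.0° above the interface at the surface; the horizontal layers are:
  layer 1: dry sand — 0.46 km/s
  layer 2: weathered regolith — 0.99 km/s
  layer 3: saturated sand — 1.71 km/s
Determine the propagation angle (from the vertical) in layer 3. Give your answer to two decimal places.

From the normal: θ₁ = 90° − 78.0° = 12.0°.
Snell's law across each interface conserves sin θ / V, so sin θ_3 = V_3·sin θ₁/V₁.
sin θ_3 = 1.71 × sin 12.0° / 0.46 = 0.7729.
θ_3 = 50.61° from the vertical.

50.61°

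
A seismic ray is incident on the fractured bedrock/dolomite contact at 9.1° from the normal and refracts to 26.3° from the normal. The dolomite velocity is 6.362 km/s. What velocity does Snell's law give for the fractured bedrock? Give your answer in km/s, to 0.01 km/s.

2.27 km/s

Snell's law: sin 9.1°/V₁ = sin 26.3°/V₂.
V₁ = V₂·sin 9.1°/sin 26.3° = 6.362 × 0.3570 = 2.27 km/s.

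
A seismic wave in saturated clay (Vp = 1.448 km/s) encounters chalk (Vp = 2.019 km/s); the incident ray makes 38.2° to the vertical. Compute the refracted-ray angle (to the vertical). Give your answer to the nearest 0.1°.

59.6°

Snell's law: sin θ₂ = (V₂/V₁)·sin θ₁ = (2.019/1.448)·sin 38.2° = 0.8623.
θ₂ = sin⁻¹(0.8623) = 59.57° (from vertical).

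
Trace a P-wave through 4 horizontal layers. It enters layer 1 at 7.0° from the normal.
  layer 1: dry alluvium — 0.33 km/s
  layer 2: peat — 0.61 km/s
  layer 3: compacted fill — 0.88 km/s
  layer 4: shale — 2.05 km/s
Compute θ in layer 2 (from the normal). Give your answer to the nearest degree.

Ray parameter p = sin 7.0° / 0.33 = 3.6930e-01 s/km.
sin θ_2 = p·V_2 = 3.6930e-01 × 0.61 = 0.2253.
θ_2 = arcsin 0.2253 = 13.02°.

13°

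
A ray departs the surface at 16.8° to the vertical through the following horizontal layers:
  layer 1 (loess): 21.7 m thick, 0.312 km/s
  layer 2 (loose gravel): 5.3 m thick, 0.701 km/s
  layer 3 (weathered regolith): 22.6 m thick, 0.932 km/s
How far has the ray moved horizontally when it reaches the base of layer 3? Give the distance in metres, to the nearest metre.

Apply Snell's law at each interface; in layer i the horizontal offset is hᵢ·tan θᵢ.
Layer 1: θ = 16.80°; offset = 21.7·tan 16.80° = 6.552 m.
Layer 2: sin θ = 0.701·sin 16.8°/0.312 = 0.6494, θ = 40.50°; offset = 5.3·tan 40.50° = 4.526 m.
Layer 3: sin θ = 0.932·sin 16.8°/0.312 = 0.8634, θ = 59.70°; offset = 22.6·tan 59.70° = 38.674 m.
Σ offsets = 49.752 m.

50 m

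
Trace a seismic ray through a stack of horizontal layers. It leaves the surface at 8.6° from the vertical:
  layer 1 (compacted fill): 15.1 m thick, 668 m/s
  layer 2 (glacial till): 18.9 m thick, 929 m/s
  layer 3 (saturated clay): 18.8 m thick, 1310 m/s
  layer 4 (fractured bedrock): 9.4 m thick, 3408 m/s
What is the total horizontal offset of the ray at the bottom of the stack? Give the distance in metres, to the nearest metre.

23 m

Ray parameter p = sin 8.6° / 668 m/s = 2.2386e-04 s/m.
Layer 1: θ = 8.60°; offset = 15.1·tan 8.60° = 2.284 m.
Layer 2: sin θ = p·929 = 0.2080 → θ = 12.00°; offset = 18.9·tan 12.00° = 4.018 m.
Layer 3: sin θ = p·1310 = 0.2933 → θ = 17.05°; offset = 18.8·tan 17.05° = 5.767 m.
Layer 4: sin θ = p·3408 = 0.7629 → θ = 49.72°; offset = 9.4·tan 49.72° = 11.092 m.
Total horizontal offset = 23.161 m.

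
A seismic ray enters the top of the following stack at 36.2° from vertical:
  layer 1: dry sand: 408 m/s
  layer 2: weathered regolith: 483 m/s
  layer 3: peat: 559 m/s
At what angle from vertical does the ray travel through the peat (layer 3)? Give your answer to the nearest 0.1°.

54.0°

Snell's law across each interface conserves sin θ / V, so sin θ_3 = V_3·sin θ₁/V₁.
sin θ_3 = 559 × sin 36.2° / 408 = 0.8092.
θ_3 = 54.02° from the vertical.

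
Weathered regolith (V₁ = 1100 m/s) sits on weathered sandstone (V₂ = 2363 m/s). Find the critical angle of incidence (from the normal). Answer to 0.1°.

Critical incidence: sin θ_c = V₁/V₂ = 1100/2363 = 0.4655.
θ_c = arcsin 0.4655 = 27.74°.

27.7°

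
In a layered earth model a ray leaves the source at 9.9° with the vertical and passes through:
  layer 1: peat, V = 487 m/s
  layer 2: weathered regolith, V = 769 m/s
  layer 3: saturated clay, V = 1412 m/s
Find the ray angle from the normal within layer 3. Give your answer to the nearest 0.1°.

29.9°

Snell's law across each interface conserves sin θ / V, so sin θ_3 = V_3·sin θ₁/V₁.
sin θ_3 = 1412 × sin 9.9° / 487 = 0.4985.
θ_3 = arcsin 0.4985 = 29.90°.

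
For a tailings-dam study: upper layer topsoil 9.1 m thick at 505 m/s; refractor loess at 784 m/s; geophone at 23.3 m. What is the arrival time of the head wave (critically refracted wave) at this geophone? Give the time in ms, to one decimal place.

t = x/V₂ + 2h·√(V₂²−V₁²)/(V₁V₂).
√(V₂²−V₁²) = √(784²−505²) = 599.7 m/s; delay term = 2·9.1·599.7/(505·784) = 0.02757 s.
t = 23.3/784 + 0.02757 = 0.05729 s.

57.3 ms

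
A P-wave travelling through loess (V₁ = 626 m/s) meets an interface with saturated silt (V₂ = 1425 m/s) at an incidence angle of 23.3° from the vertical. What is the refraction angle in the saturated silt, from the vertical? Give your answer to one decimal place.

Snell's law: sin θ₂ = (V₂/V₁)·sin θ₁ = (1425/626)·sin 23.3° = 0.9004.
θ₂ = sin⁻¹(0.9004) = 64.21° (from vertical).

64.2°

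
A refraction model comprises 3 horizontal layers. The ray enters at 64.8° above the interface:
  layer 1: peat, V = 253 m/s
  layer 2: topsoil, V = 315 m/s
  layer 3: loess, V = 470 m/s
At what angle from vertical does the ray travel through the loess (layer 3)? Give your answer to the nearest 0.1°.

From the normal: θ₁ = 90° − 64.8° = 25.2°.
Ray parameter p = sin 25.2° / 253 = 1.6829e-03 s/m.
sin θ_3 = p·V_3 = 1.6829e-03 × 470 = 0.7910.
θ_3 = arcsin 0.7910 = 52.28°.

52.3°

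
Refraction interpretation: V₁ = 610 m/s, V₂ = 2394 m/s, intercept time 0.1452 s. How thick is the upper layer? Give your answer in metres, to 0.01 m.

45.80 m

h = tᵢ·V₁·V₂ / (2·√(V₂²−V₁²)).
√(V₂²−V₁²) = √(2394² − 610²) = 2315.0 m/s.
h = 0.1452 s × 610 × 2394 / (2 × 2315.0) = 45.80 m.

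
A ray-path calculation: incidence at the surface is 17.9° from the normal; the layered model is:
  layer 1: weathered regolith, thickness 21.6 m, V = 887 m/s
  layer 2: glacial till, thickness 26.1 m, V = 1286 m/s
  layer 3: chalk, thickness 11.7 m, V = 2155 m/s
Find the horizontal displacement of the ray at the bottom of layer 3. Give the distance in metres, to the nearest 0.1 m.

33.1 m

Ray parameter p = sin 17.9° / 887 m/s = 3.4651e-04 s/m.
Layer 1: θ = 17.90°; offset = 21.6·tan 17.90° = 6.977 m.
Layer 2: sin θ = p·1286 = 0.4456 → θ = 26.46°; offset = 26.1·tan 26.46° = 12.992 m.
Layer 3: sin θ = p·2155 = 0.7467 → θ = 48.31°; offset = 11.7·tan 48.31° = 13.136 m.
Summing the layer offsets gives 33.104 m.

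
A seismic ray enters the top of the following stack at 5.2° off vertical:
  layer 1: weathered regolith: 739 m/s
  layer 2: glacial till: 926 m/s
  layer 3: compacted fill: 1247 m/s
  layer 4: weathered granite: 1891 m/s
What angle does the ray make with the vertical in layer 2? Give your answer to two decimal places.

Snell's law across each interface conserves sin θ / V, so sin θ_2 = V_2·sin θ₁/V₁.
sin θ_2 = 926 × sin 5.2° / 739 = 0.1136.
θ_2 = 6.52° from the vertical.

6.52°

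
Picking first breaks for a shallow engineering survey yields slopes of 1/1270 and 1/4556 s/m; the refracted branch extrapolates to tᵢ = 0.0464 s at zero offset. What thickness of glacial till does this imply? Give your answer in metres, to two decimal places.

θ_c = arcsin(1270/4556) = 16.19°; cos θ_c = 0.9604.
tᵢ = 2h cos θ_c/V₁ ⇒ h = tᵢ·V₁/(2 cos θ_c) = 0.0464·1270/(2·0.9604) = 30.68 m.

30.68 m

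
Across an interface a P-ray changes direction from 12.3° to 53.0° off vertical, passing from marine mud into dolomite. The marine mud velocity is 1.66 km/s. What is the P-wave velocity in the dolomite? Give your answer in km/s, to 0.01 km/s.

6.22 km/s

sin 12.3° = 0.2130; sin 53.0° = 0.7986.
V₂ = V₁·(sin θ₂/sin θ₁) = 1.66·(0.7986/0.2130) = 6.22 km/s.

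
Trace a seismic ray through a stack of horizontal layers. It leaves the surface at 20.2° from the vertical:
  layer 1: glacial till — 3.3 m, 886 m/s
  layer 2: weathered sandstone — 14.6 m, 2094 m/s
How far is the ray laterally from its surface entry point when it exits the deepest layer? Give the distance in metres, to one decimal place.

p = sin θ₁/V₁ = sin 20.2°/886 = 3.8973e-04 s/m is conserved through the stack.
Layer 1: θ = 20.20°; offset = 3.3·tan 20.20° = 1.214 m.
Layer 2: sin θ = p·2094 = 0.8161 → θ = 54.70°; offset = 14.6·tan 54.70° = 20.617 m.
Σ offsets = 21.831 m.

21.8 m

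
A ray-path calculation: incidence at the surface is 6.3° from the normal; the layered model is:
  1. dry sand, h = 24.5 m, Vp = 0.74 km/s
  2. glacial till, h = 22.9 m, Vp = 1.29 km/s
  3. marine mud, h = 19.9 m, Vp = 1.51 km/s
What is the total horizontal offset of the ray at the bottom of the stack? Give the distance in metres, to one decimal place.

11.7 m

Ray parameter p = sin 6.3° / 0.74 km/s = 1.4829e-01 s/km.
Layer 1: θ = 6.30°; offset = 24.5·tan 6.30° = 2.705 m.
Layer 2: sin θ = p·1.29 = 0.1913 → θ = 11.03°; offset = 22.9·tan 11.03° = 4.463 m.
Layer 3: sin θ = p·1.51 = 0.2239 → θ = 12.94°; offset = 19.9·tan 12.94° = 4.572 m.
Total horizontal offset = 11.740 m.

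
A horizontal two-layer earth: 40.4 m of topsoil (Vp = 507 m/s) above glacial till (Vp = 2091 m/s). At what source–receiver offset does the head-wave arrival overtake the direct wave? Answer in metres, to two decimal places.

103.48 m

x_cross = 2h·√((V₂+V₁)/(V₂−V₁)).
(V₂+V₁)/(V₂−V₁) = (2091+507)/(2091−507) = 1.6402; √ = 1.2807.
x_cross = 2·40.4·1.2807 = 103.48 m.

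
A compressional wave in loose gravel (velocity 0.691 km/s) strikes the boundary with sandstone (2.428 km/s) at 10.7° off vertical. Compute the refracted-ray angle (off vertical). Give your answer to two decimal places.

Snell's law: sin θ₂ = (V₂/V₁)·sin θ₁ = (2.428/0.691)·sin 10.7° = 0.6524.
θ₂ = sin⁻¹(0.6524) = 40.72° (from vertical).

40.72°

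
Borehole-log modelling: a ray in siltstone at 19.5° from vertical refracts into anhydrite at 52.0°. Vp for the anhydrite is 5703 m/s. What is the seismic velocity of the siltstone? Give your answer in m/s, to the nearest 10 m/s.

2420 m/s

Snell's law: sin 19.5°/V₁ = sin 52.0°/V₂.
V₁ = V₂·sin 19.5°/sin 52.0° = 5703 × 0.4236 = 2415.83 m/s.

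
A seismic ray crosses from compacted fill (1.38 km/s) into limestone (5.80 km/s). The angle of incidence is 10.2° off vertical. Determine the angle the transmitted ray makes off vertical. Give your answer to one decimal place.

Snell's law: sin θ₂ = (V₂/V₁)·sin θ₁ = (5.80/1.38)·sin 10.2° = 0.7443.
θ₂ = arcsin 0.7443 = 48.10° from the normal.

48.1°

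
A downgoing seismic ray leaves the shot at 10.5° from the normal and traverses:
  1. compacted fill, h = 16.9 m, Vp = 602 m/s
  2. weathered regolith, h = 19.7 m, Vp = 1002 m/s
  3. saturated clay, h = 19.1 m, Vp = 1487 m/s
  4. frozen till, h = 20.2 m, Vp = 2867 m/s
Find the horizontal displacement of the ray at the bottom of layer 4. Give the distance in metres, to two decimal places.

Ray parameter p = sin 10.5° / 602 m/s = 3.0272e-04 s/m.
Layer 1: θ = 10.50°; offset = 16.9·tan 10.50° = 3.1322 m.
Layer 2: sin θ = p·1002 = 0.3033 → θ = 17.66°; offset = 19.7·tan 17.66° = 6.2709 m.
Layer 3: sin θ = p·1487 = 0.4501 → θ = 26.75°; offset = 19.1·tan 26.75° = 9.6283 m.
Layer 4: sin θ = p·2867 = 0.8679 → θ = 60.21°; offset = 20.2·tan 60.21° = 35.2916 m.
Total horizontal offset = 54.3230 m.

54.32 m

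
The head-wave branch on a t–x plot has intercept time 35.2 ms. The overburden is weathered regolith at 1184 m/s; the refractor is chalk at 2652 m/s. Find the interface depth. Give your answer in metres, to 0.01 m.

h = tᵢ·V₁·V₂ / (2·√(V₂²−V₁²)).
√(V₂²−V₁²) = √(2652² − 1184²) = 2373.0 m/s.
h = 0.0352 s × 1184 × 2652 / (2 × 2373.0) = 23.29 m.

23.29 m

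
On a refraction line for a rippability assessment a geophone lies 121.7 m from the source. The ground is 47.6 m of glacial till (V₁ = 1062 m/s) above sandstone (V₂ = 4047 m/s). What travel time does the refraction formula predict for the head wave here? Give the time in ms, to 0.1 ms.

t = x/V₂ + 2h·√(V₂²−V₁²)/(V₁V₂).
√(V₂²−V₁²) = √(4047²−1062²) = 3905.2 m/s; delay term = 2·47.6·3905.2/(1062·4047) = 0.08650 s.
t = 121.7/4047 + 0.08650 = 0.11657 s.

116.6 ms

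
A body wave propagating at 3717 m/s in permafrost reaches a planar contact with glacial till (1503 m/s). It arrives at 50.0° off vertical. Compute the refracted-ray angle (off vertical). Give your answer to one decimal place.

18.0°

sin θ₁/V₁ = sin θ₂/V₂ ⇒ sin θ₂ = 1503·sin 50.0°/3717 = 1503·0.7660/3717 = 0.3098.
θ₂ = arcsin 0.3098 = 18.04° from the normal.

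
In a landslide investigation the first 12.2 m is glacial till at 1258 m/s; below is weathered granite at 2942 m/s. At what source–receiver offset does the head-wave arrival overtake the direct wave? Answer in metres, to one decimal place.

38.5 m

x_cross = 2h·√((V₂+V₁)/(V₂−V₁)).
(V₂+V₁)/(V₂−V₁) = (2942+1258)/(2942−1258) = 2.4941; √ = 1.5793.
x_cross = 2·12.2·1.5793 = 38.53 m.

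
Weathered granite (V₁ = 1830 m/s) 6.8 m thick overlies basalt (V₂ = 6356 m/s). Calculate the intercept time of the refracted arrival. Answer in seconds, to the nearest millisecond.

tᵢ = 2h·√(V₂²−V₁²)/(V₁V₂).
√(V₂²−V₁²) = √(6356²−1830²) = 6086.9 m/s.
tᵢ = 2·6.8·6086.9/(1830·6356) = 0.00712 s.

0.007 s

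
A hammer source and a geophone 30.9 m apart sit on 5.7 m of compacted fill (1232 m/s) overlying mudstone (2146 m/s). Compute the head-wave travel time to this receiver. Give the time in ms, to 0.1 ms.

22.0 ms

t = x/V₂ + 2h·√(V₂²−V₁²)/(V₁V₂).
√(V₂²−V₁²) = √(2146²−1232²) = 1757.1 m/s; delay term = 2·5.7·1757.1/(1232·2146) = 0.00758 s.
t = 30.9/2146 + 0.00758 = 0.02198 s.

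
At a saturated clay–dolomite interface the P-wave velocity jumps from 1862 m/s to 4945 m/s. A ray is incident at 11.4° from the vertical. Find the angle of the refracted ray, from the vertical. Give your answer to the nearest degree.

32°

sin θ₁/V₁ = sin θ₂/V₂ ⇒ sin θ₂ = 4945·sin 11.4°/1862 = 4945·0.1977/1862 = 0.5249.
θ₂ = sin⁻¹(0.5249) = 31.66° (from vertical).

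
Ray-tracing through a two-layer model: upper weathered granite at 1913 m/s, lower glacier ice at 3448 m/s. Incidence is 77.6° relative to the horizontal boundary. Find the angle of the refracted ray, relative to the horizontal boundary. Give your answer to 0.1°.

Angle from the normal: 90° − 77.6° = 12.4°.
Snell's law: sin θ₂ = (V₂/V₁)·sin θ₁ = (3448/1913)·sin 12.4° = 0.3870.
θ₂ = sin⁻¹(0.3870) = 22.77° (from vertical).
From the interface: 90° − 22.77° = 67.23°.

67.2°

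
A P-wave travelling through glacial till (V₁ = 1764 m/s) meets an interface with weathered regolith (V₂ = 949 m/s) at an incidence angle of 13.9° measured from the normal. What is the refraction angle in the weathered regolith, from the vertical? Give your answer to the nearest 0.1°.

Snell's law: sin θ₂ = (V₂/V₁)·sin θ₁ = (949/1764)·sin 13.9° = 0.1292.
θ₂ = sin⁻¹(0.1292) = 7.43° (from vertical).

7.4°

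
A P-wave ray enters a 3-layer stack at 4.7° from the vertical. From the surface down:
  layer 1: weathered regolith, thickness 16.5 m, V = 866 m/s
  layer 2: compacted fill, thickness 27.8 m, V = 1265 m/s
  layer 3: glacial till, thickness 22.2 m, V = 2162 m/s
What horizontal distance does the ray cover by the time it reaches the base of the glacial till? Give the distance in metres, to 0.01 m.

9.35 m

Apply Snell's law at each interface; in layer i the horizontal offset is hᵢ·tan θᵢ.
Layer 1: θ = 4.70°; offset = 16.5·tan 4.70° = 1.3565 m.
Layer 2: sin θ = 1265·sin 4.7°/866 = 0.1197, θ = 6.87°; offset = 27.8·tan 6.87° = 3.3515 m.
Layer 3: sin θ = 2162·sin 4.7°/866 = 0.2046, θ = 11.80°; offset = 22.2·tan 11.80° = 4.6394 m.
Total horizontal offset = 9.3474 m.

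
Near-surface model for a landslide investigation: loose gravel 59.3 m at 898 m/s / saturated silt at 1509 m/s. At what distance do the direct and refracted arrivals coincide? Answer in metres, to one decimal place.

235.4 m

θ_c = arcsin(898/1509) = 36.52°, so cos θ_c = 0.8037 and tᵢ = 2h cos θ_c/V₁ = 0.1061 s.
At crossover x/V₁ = x/V₂ + tᵢ ⇒ x = tᵢ/(1/V₁ − 1/V₂) = 0.10614/(1.1136e-03 − 6.6269e-04) = 235.40 m.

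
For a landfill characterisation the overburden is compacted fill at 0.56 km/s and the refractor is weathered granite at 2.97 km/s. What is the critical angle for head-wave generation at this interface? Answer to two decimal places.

At critical incidence the refracted ray runs along the interface (θ₂ = 90°), so sin θ_c = V₁/V₂.
θ_c = arcsin(0.56/2.97) = arcsin 0.1886 = 10.87°.

10.87°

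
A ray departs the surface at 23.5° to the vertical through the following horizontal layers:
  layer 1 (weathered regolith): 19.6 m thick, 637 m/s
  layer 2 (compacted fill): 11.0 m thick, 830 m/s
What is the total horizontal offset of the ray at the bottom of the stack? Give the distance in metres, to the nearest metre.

Apply Snell's law at each interface; in layer i the horizontal offset is hᵢ·tan θᵢ.
Layer 1: θ = 23.50°; offset = 19.6·tan 23.50° = 8.522 m.
Layer 2: sin θ = 830·sin 23.5°/637 = 0.5196, θ = 31.30°; offset = 11.0·tan 31.30° = 6.689 m.
Summing the layer offsets gives 15.211 m.

15 m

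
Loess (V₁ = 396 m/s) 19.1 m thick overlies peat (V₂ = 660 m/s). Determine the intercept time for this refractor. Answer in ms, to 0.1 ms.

θ_c = arcsin(V₁/V₂) = arcsin(396/660) = 36.87°; cos θ_c = 0.8000.
tᵢ = 2h·cos θ_c / V₁ = 2·19.1·0.8000 / 396 = 0.07717 s.

77.2 ms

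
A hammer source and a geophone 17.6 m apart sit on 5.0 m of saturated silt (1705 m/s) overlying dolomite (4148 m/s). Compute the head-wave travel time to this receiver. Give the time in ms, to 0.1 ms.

9.6 ms

t = x/V₂ + 2h·√(V₂²−V₁²)/(V₁V₂).
√(V₂²−V₁²) = √(4148²−1705²) = 3781.4 m/s; delay term = 2·5.0·3781.4/(1705·4148) = 0.00535 s.
t = 17.6/4148 + 0.00535 = 0.00959 s.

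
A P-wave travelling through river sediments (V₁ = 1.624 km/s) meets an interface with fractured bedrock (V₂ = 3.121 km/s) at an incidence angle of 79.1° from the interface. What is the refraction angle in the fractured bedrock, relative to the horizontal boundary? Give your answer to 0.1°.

68.7°

Angle from the normal: 90° − 79.1° = 10.9°.
sin θ₁/V₁ = sin θ₂/V₂ ⇒ sin θ₂ = 3.121·sin 10.9°/1.624 = 3.121·0.1891/1.624 = 0.3634.
θ₂ = arcsin 0.3634 = 21.31° from the normal.
From the interface: 90° − 21.31° = 68.69°.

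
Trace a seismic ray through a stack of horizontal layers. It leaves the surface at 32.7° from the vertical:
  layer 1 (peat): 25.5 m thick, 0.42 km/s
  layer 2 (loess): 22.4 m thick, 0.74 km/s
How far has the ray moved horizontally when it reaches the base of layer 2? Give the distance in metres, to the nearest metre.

p = sin θ₁/V₁ = sin 32.7°/0.42 = 1.2863e+00 s/km is conserved through the stack.
Layer 1: θ = 32.70°; offset = 25.5·tan 32.70° = 16.371 m.
Layer 2: sin θ = p·0.74 = 0.9519 → θ = 72.15°; offset = 22.4·tan 72.15° = 69.551 m.
Σ offsets = 85.922 m.

86 m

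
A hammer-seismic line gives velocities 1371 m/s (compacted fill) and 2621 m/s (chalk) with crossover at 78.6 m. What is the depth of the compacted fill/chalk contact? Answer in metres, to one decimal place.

22.0 m

h = (x_cross/2)·√((V₂−V₁)/(V₂+V₁)).
(V₂−V₁)/(V₂+V₁) = (2621−1371)/(2621+1371) = 0.3131; √ = 0.5596.
h = (78.6/2)·0.5596 = 21.99 m.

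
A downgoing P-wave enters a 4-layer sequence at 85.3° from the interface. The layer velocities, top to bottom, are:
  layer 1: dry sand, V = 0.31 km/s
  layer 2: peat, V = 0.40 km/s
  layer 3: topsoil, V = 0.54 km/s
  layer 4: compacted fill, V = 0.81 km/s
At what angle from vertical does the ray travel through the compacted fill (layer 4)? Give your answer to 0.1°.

From the normal: θ₁ = 90° − 85.3° = 4.7°.
Snell's law across each interface conserves sin θ / V, so sin θ_4 = V_4·sin θ₁/V₁.
sin θ_4 = 0.81 × sin 4.7° / 0.31 = 0.2141.
θ_4 = 12.36° from the vertical.

12.4°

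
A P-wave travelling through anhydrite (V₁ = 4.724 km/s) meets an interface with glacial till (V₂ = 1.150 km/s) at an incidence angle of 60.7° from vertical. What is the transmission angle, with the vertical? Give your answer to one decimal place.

12.3°

sin θ₁/V₁ = sin θ₂/V₂ ⇒ sin θ₂ = 1.150·sin 60.7°/4.724 = 1.150·0.8721/4.724 = 0.2123.
θ₂ = arcsin 0.2123 = 12.26° from the normal.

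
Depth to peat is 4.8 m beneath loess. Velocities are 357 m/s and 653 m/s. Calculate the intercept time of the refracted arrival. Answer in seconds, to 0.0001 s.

0.0225 s

tᵢ = 2h·√(V₂²−V₁²)/(V₁V₂).
√(V₂²−V₁²) = √(653²−357²) = 546.8 m/s.
tᵢ = 2·4.8·546.8/(357·653) = 0.02252 s.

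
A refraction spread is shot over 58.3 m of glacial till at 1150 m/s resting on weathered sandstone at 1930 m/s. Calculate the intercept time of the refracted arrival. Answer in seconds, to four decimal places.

θ_c = arcsin(V₁/V₂) = arcsin(1150/1930) = 36.57°; cos θ_c = 0.8031.
tᵢ = 2h·cos θ_c / V₁ = 2·58.3·0.8031 / 1150 = 0.08143 s.

0.0814 s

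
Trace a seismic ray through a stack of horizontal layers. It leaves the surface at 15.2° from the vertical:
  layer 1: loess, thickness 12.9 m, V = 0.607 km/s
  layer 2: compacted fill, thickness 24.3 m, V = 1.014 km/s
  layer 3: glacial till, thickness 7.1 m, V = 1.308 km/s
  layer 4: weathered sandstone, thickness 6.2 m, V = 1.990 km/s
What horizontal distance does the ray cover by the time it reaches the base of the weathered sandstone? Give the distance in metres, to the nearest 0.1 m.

Ray parameter p = sin 15.2° / 0.607 km/s = 4.3194e-01 s/km.
Layer 1: θ = 15.20°; offset = 12.9·tan 15.20° = 3.505 m.
Layer 2: sin θ = p·1.014 = 0.4380 → θ = 25.98°; offset = 24.3·tan 25.98° = 11.839 m.
Layer 3: sin θ = p·1.308 = 0.5650 → θ = 34.40°; offset = 7.1·tan 34.40° = 4.862 m.
Layer 4: sin θ = p·1.990 = 0.8596 → θ = 59.27°; offset = 6.2·tan 59.27° = 10.429 m.
Σ offsets = 30.634 m.

30.6 m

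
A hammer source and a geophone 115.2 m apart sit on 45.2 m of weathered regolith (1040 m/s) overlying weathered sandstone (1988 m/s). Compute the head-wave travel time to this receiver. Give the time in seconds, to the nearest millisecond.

t = x/V₂ + 2h·√(V₂²−V₁²)/(V₁V₂).
√(V₂²−V₁²) = √(1988²−1040²) = 1694.3 m/s; delay term = 2·45.2·1694.3/(1040·1988) = 0.07408 s.
t = 115.2/1988 + 0.07408 = 0.13203 s.

0.132 s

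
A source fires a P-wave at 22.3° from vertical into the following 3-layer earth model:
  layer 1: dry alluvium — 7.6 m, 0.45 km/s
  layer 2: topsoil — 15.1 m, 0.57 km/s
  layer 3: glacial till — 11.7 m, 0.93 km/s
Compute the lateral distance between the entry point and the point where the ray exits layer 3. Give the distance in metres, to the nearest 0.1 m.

26.2 m

p = sin θ₁/V₁ = sin 22.3°/0.45 = 8.4324e-01 s/km is conserved through the stack.
Layer 1: θ = 22.30°; offset = 7.6·tan 22.30° = 3.117 m.
Layer 2: sin θ = p·0.57 = 0.4806 → θ = 28.73°; offset = 15.1·tan 28.73° = 8.276 m.
Layer 3: sin θ = p·0.93 = 0.7842 → θ = 51.65°; offset = 11.7·tan 51.65° = 14.787 m.
Summing the layer offsets gives 26.180 m.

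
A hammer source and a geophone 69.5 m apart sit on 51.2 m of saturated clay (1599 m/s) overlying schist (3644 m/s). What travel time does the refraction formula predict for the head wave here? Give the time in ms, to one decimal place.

θ_c = arcsin(V₁/V₂) = arcsin(1599/3644) = 26.03°, cos θ_c = 0.8986.
Intercept time tᵢ = 2h cos θ_c / V₁ = 2·51.2·0.8986/1599 = 0.05755 s.
t = x/V₂ + tᵢ = 69.5/3644 + 0.05755 = 0.07662 s.

76.6 ms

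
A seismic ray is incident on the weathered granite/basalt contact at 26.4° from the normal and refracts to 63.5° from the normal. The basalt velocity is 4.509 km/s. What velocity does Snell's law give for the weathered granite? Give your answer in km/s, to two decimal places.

2.24 km/s

sin 26.4° = 0.4446; sin 63.5° = 0.8949.
V₁ = V₂·(sin θ₁/sin θ₂) = 4.509·(0.4446/0.8949) = 2.24 km/s.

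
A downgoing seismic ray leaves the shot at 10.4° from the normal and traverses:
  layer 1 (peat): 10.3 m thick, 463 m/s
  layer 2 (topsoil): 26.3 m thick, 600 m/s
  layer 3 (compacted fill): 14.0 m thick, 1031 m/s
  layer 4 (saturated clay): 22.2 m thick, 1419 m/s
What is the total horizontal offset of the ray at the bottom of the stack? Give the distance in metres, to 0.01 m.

29.11 m

Ray parameter p = sin 10.4° / 463 m/s = 3.8989e-04 s/m.
Layer 1: θ = 10.40°; offset = 10.3·tan 10.40° = 1.8904 m.
Layer 2: sin θ = p·600 = 0.2339 → θ = 13.53°; offset = 26.3·tan 13.53° = 6.3281 m.
Layer 3: sin θ = p·1031 = 0.4020 → θ = 23.70°; offset = 14.0·tan 23.70° = 6.1461 m.
Layer 4: sin θ = p·1419 = 0.5533 → θ = 33.59°; offset = 22.2·tan 33.59° = 14.7444 m.
Summing the layer offsets gives 29.1089 m.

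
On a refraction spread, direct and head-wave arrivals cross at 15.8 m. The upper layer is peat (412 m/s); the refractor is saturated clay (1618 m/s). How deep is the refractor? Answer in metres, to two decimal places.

6.09 m

x_cross = 2h·√((V₂+V₁)/(V₂−V₁)) → h = x_cross / (2·√((V₂+V₁)/(V₂−V₁))).
√((V₂+V₁)/(V₂−V₁)) = √((1618+412)/(1618−412)) = 1.2974.
h = 15.8 / (2·1.2974) = 6.09 m.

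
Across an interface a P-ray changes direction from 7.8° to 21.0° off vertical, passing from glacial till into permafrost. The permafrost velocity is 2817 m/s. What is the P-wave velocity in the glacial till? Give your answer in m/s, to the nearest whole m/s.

Snell's law: sin 7.8°/V₁ = sin 21.0°/V₂.
V₁ = V₂·sin 7.8°/sin 21.0° = 2817 × 0.3787 = 1066.81 m/s.

1067 m/s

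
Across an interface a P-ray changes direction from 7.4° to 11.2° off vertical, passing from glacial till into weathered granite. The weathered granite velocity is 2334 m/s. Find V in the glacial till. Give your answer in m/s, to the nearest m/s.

sin 7.4° = 0.1288; sin 11.2° = 0.1942.
V₁ = V₂·(sin θ₁/sin θ₂) = 2334·(0.1288/0.1942) = 1547.66 m/s.

1548 m/s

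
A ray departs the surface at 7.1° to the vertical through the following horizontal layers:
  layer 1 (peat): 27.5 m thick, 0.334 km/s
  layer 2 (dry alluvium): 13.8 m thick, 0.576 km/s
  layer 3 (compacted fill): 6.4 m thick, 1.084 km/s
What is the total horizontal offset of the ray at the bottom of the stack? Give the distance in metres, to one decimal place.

p = sin θ₁/V₁ = sin 7.1°/0.334 = 3.7006e-01 s/km is conserved through the stack.
Layer 1: θ = 7.10°; offset = 27.5·tan 7.10° = 3.425 m.
Layer 2: sin θ = p·0.576 = 0.2132 → θ = 12.31°; offset = 13.8·tan 12.31° = 3.011 m.
Layer 3: sin θ = p·1.084 = 0.4011 → θ = 23.65°; offset = 6.4·tan 23.65° = 2.803 m.
Total horizontal offset = 9.239 m.

9.2 m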